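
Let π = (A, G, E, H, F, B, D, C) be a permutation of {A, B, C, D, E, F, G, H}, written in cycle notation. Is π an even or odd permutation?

The cycle lengths are 8.
A cycle of length ℓ contributes ℓ−1 transpositions, so π is a product of 7 transpositions — odd.

odd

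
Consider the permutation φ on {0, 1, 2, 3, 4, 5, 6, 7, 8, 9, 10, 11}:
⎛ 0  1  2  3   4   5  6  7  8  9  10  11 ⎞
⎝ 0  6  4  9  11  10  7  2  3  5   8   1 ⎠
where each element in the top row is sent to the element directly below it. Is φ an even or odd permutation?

In disjoint-cycle form the cycle lengths are 6, 5, 1.
A cycle of length ℓ contributes ℓ−1 transpositions, so φ is a product of 5 + 4 = 9 transpositions — odd.

odd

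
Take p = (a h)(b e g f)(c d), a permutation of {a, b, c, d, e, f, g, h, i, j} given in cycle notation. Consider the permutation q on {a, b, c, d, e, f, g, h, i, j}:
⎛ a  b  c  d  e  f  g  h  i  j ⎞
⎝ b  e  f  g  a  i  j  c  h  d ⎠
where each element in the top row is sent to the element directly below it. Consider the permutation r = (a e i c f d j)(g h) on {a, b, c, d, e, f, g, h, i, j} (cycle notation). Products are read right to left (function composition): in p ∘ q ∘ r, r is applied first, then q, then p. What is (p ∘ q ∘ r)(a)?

Apply the permutations in order: r(a) = e, then q(e) = a, then p(a) = h. So (p ∘ q ∘ r)(a) = h.

h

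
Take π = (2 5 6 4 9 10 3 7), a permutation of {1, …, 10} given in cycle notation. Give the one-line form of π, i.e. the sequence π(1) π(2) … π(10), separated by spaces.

1 5 7 9 6 4 2 8 10 3

Image by image: 1→1, 2→5, 3→7, 4→9, 5→6, 6→4, 7→2, 8→8, 9→10, 10→3.
Listing these in domain order gives 1 5 7 9 6 4 2 8 10 3.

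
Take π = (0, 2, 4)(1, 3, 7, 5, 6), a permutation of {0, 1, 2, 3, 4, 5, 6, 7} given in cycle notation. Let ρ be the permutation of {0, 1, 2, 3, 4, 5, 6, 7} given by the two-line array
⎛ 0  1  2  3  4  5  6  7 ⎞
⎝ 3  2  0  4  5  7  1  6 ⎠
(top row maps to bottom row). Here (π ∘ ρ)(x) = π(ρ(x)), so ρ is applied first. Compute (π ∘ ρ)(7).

1

First apply ρ: ρ(7) = 6, then π(6) = 1. Thus (π ∘ ρ)(7) = 1.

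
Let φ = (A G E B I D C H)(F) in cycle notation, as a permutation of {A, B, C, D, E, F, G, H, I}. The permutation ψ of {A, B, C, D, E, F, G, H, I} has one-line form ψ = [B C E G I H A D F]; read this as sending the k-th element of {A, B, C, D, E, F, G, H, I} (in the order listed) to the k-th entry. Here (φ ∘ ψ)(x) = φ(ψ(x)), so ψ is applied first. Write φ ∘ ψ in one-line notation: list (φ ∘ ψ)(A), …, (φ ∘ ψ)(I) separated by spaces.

Chase each element through ψ then φ: A → B → I; B → C → H; C → E → B; D → G → E; E → I → D; F → H → A; G → A → G; H → D → C; I → F → F.
Collecting the images, φ ∘ ψ = [I H B E D A G C F].

I H B E D A G C F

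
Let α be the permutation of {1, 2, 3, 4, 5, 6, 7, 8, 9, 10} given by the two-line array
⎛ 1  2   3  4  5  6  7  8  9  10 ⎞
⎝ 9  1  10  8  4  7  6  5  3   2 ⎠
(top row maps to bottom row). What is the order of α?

Writing α as disjoint cycles, the cycle lengths are 5, 3, 2.
Since disjoint cycles commute, ord(α) = lcm(5, 3, 2) = 30.

30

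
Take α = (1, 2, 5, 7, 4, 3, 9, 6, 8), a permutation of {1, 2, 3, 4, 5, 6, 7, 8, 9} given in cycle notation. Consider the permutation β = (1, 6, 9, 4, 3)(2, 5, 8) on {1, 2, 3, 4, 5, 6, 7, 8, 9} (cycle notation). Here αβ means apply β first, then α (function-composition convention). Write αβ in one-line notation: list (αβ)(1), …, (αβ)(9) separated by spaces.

Chase each element through β then α: 1 → 6 → 8; 2 → 5 → 7; 3 → 1 → 2; 4 → 3 → 9; 5 → 8 → 1; 6 → 9 → 6; 7 → 7 → 4; 8 → 2 → 5; 9 → 4 → 3.
So αβ in one-line form is 8 7 2 9 1 6 4 5 3.

8 7 2 9 1 6 4 5 3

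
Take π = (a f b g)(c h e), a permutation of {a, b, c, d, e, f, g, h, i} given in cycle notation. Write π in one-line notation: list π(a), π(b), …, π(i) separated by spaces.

f g h d c b a e i

Reading each image from the cycles: a→f, b→g, c→h, d→d, e→c, f→b, g→a, h→e, i→i.
So the one-line form is f g h d c b a e i.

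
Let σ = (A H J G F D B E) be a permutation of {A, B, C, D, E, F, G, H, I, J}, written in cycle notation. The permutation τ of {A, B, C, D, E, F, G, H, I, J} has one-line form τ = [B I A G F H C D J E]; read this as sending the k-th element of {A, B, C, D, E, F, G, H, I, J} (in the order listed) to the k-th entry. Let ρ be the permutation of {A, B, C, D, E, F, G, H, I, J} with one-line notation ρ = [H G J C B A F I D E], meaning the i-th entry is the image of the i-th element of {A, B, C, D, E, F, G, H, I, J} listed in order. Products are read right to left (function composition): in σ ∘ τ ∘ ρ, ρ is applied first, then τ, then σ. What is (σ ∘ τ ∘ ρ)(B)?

C

(σ ∘ τ ∘ ρ)(B) = σ(τ(ρ(B))). ρ(B) = G, then τ(G) = C, then σ(C) = C, so the result is C.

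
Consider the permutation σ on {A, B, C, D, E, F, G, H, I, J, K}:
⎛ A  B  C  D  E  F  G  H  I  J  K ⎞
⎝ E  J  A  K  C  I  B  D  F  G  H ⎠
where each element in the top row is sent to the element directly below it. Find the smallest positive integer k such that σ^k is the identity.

Writing σ as disjoint cycles, the cycle lengths are 3, 3, 3, 2.
The order of σ is the least common multiple of its cycle lengths: lcm(3, 3, 3, 2) = 6.

6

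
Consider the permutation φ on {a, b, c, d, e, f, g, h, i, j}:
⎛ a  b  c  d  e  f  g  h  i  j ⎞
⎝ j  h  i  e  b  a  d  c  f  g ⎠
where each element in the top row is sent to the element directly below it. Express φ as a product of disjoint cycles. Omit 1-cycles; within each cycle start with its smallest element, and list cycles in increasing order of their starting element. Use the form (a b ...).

(a j g d e b h c i f)

Start at a and follow images: a → j → g → d → e → b → h → c → i → f → a, giving the cycle (a j g d e b h c i f).
Continuing from each remaining unvisited element yields (a j g d e b h c i f).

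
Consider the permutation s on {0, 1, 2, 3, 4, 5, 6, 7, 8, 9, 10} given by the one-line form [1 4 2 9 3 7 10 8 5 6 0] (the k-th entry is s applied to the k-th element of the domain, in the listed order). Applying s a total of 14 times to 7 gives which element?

Tracing 7 → 8 → … returns to 7 after 3 steps, so 7 lies in a 3-cycle (5 7 8).
On a 3-cycle, s^3 is the identity, so s^14 = s^2 there (14 ≡ 2 mod 3).
Stepping 2 places around the cycle: 7 → 8 → 5.

5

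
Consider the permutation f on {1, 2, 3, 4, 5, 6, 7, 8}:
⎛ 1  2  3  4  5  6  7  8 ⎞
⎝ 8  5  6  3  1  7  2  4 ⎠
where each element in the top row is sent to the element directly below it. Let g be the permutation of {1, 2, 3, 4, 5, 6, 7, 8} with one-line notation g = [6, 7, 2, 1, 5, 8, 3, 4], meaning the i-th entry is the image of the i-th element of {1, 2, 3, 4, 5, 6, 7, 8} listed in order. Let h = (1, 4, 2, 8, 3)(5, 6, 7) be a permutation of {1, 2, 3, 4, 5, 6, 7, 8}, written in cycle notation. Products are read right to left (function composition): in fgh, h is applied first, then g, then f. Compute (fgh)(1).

8

Chase 1: h(1) = 4; g(4) = 1; f(1) = 8. Hence (fgh)(1) = 8.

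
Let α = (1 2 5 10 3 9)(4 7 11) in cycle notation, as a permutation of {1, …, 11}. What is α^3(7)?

7 lies in the 3-cycle (4 7 11).
Since the cycle has length 3, α^3 acts on it the same as α^0 (3 mod 3 = 0).
So α^3(7) = 7.

7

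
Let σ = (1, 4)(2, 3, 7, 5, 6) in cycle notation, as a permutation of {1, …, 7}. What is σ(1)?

4

Within (1, 4), 1 ↦ 4.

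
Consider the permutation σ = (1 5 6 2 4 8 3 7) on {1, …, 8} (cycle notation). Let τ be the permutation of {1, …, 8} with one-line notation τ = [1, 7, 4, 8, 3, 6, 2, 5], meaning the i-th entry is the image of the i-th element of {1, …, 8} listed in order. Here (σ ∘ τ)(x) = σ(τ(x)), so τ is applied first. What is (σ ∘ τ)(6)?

2

First apply τ: τ(6) = 6, then σ(6) = 2. Thus (σ ∘ τ)(6) = 2.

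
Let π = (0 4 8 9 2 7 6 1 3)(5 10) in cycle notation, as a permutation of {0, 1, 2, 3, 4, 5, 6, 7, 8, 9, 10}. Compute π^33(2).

4

2 lies in the 9-cycle (0 4 8 9 2 7 6 1 3).
Since the cycle has length 9, π^33 acts on it the same as π^6 (33 mod 9 = 6).
Advancing 6 steps from 2: 2 → 7 → 6 → 1 → 3 → 0 → 4.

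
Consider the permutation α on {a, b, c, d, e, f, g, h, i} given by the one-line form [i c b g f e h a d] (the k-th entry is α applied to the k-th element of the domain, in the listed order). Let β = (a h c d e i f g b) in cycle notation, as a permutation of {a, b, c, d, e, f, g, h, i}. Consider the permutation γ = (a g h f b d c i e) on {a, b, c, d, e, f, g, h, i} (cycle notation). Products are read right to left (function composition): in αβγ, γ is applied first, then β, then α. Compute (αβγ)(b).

(αβγ)(b) = α(β(γ(b))). γ(b) = d, then β(d) = e, then α(e) = f, so the result is f.

f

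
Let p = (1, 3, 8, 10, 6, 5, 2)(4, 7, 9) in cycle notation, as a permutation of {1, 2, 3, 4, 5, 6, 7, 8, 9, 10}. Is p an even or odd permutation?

The cycle lengths are 7, 3.
A cycle of length ℓ contributes ℓ−1 transpositions, so p is a product of 6 + 2 = 8 transpositions — even.

even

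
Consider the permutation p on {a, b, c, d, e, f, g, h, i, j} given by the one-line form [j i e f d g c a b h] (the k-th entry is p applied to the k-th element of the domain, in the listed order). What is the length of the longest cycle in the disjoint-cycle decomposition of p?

5

Decomposing into disjoint cycles gives (a j h)(b i)(c e d f g); the longest has length 5.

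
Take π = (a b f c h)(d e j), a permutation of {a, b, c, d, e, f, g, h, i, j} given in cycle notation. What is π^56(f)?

c

f lies in the 5-cycle (a b f c h).
Since the cycle has length 5, π^56 acts on it the same as π^1 (56 mod 5 = 1).
Advancing 1 step from f: f → c.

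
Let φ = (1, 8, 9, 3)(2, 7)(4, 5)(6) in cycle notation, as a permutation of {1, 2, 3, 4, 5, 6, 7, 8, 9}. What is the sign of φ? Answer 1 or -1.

The cycle lengths are 4, 2, 2, 1.
A cycle is odd iff its length is even; φ has 3 even-length cycles, so sgn(φ) = (−1)^3 and φ is odd.

-1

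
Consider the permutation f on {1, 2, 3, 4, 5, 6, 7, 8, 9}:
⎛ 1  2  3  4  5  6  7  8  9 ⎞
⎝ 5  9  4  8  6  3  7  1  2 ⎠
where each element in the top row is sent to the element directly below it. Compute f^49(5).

6

Tracing 5 → 6 → … returns to 5 after 6 steps, so 5 lies in a 6-cycle (1 5 6 3 4 8).
Since the cycle has length 6, f^49 acts on it the same as f^1 (49 mod 6 = 1).
Stepping 1 place around the cycle: 5 → 6.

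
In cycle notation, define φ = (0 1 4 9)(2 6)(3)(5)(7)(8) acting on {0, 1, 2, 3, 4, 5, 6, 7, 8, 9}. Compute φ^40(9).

9

9 lies in the 4-cycle (0 1 4 9).
Powers repeat with period 4 on this cycle, and 40 mod 4 = 0, so φ^40(9) = φ^0(9).
So φ^40(9) = 9.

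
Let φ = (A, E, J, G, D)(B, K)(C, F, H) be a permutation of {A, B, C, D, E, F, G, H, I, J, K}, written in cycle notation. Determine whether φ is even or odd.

odd

The cycle lengths are 5, 3, 2, 1.
A cycle of length ℓ contributes ℓ−1 transpositions, so φ is a product of 4 + 2 + 1 = 7 transpositions — odd.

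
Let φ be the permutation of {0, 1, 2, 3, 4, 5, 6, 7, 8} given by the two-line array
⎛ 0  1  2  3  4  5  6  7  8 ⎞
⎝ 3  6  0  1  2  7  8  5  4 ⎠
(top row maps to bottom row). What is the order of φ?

Writing φ as disjoint cycles, the cycle lengths are 7, 2.
The order is lcm(7, 2) = 14.

14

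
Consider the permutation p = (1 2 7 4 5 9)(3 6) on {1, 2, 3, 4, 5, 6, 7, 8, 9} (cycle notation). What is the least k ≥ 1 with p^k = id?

The disjoint cycles have lengths 6, 2, 1.
The order is lcm(6, 2) = 6.

6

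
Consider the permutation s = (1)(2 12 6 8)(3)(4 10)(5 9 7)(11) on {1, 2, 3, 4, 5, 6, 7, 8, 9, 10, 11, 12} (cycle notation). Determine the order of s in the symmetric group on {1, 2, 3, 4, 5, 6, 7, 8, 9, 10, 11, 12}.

The cycle type of s is (4, 3, 2, 1, 1, 1).
The order of s is the least common multiple of its cycle lengths: lcm(4, 3, 2) = 12.

12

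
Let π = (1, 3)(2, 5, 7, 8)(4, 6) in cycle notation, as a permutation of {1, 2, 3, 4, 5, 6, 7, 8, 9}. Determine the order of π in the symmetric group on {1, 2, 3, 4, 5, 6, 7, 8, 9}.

4

The cycle type of π is (4, 2, 2, 1).
Since disjoint cycles commute, ord(π) = lcm(4, 2, 2) = 4.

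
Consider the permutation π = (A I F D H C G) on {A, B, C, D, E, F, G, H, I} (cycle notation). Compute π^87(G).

F

G lies in the 7-cycle (A I F D H C G).
On a 7-cycle, π^7 is the identity, so π^87 = π^3 there (87 ≡ 3 mod 7).
Advancing 3 steps from G: G → A → I → F.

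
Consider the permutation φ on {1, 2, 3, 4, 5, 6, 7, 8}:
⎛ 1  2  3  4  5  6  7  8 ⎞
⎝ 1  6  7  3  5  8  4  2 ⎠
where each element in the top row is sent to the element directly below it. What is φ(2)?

The entry below 2 in the array is 6, so φ(2) = 6.

6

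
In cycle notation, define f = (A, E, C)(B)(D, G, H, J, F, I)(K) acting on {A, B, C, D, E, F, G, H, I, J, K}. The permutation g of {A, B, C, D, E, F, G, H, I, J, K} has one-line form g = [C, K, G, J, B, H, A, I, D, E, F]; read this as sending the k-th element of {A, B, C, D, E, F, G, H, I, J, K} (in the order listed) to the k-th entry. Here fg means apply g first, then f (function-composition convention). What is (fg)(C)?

H

(fg)(C) = f(g(C)). g(C) = G, then f(G) = H. So (fg)(C) = H.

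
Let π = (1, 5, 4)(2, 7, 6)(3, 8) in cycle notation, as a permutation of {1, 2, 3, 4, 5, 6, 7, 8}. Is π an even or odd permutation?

The cycle lengths are 3, 3, 2.
A cycle of length ℓ contributes ℓ−1 transpositions, so π is a product of 2 + 2 + 1 = 5 transpositions — odd.

odd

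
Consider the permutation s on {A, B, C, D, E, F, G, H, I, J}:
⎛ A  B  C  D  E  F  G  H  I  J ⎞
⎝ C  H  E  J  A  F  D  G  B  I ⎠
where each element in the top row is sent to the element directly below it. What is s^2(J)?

Tracing J → I → … returns to J after 6 steps, so J lies in a 6-cycle (B H G D J I).
Stepping 2 places around the cycle: J → I → B.

B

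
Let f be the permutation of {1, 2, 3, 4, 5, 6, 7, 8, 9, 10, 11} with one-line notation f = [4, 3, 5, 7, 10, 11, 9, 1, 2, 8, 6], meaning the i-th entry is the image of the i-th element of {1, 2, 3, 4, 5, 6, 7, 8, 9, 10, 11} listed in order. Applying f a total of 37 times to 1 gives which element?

4

Tracing 1 → 4 → … returns to 1 after 9 steps, so 1 lies in a 9-cycle (1 4 7 9 2 3 5 10 8).
On a 9-cycle, f^9 is the identity, so f^37 = f^1 there (37 ≡ 1 mod 9).
Advancing 1 step from 1: 1 → 4.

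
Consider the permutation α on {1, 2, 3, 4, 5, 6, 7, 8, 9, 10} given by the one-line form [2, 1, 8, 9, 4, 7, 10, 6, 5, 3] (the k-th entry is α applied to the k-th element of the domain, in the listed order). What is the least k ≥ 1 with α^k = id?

30

The disjoint-cycle form of α has cycle lengths 5, 3, 2.
The order of α is the least common multiple of its cycle lengths: lcm(5, 3, 2) = 30.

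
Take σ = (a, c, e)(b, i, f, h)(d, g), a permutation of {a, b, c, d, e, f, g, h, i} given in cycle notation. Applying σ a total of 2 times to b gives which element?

f

b lies in the 4-cycle (b, i, f, h).
Advancing 2 steps from b: b → i → f.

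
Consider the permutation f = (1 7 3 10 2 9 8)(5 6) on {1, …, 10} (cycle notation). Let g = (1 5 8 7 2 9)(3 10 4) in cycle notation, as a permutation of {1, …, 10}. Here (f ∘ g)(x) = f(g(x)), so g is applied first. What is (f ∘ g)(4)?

10

(f ∘ g)(4) = f(g(4)). g(4) = 3, then f(3) = 10. So (f ∘ g)(4) = 10.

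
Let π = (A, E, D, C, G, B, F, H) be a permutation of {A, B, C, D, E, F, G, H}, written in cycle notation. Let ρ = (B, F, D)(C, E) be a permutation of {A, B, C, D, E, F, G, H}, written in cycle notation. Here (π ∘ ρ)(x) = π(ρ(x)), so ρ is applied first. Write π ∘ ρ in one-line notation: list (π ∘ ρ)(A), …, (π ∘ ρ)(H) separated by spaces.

E H D F G C B A

For each element, apply ρ then π: A → A → E; B → F → H; C → E → D; D → B → F; E → C → G; F → D → C; G → G → B; H → H → A.
So π ∘ ρ in one-line form is E H D F G C B A.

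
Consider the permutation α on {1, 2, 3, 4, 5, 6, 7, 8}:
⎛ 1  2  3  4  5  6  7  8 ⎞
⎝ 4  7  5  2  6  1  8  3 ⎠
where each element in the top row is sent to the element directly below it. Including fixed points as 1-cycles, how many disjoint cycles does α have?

The cycle decomposition is (1 4 2 7 8 3 5 6), which has 1 cycle (counting 1-cycles).

1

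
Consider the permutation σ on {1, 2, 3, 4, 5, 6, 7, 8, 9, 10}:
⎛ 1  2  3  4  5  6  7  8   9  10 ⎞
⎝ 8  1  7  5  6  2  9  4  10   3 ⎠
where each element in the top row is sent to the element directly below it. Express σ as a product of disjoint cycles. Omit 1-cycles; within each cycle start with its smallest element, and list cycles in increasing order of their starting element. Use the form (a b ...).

Iterating σ from 1 gives 1 → 8 → 4 → 5 → 6 → 2 → 1; that is the 6-cycle (1 8 4 5 6 2).
Continuing from each remaining unvisited element yields (1 8 4 5 6 2)(3 7 9 10).

(1 8 4 5 6 2)(3 7 9 10)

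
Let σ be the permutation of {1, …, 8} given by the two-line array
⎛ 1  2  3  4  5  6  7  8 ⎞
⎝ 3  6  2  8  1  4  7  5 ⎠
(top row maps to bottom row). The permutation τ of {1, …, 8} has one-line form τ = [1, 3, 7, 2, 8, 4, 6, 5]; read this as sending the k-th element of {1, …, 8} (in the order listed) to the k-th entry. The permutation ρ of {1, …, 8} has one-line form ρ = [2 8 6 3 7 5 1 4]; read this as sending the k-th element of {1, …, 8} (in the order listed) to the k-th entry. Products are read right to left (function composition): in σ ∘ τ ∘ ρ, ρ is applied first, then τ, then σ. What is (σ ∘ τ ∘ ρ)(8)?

6

Apply the permutations in order: ρ(8) = 4, then τ(4) = 2, then σ(2) = 6. So (σ ∘ τ ∘ ρ)(8) = 6.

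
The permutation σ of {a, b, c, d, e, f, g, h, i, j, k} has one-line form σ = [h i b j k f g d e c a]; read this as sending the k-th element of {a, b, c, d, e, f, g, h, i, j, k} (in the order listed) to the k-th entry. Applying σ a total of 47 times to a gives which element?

Tracing a → h → … returns to a after 9 steps, so a lies in a 9-cycle (a, h, d, j, c, b, i, e, k).
Since the cycle has length 9, σ^47 acts on it the same as σ^2 (47 mod 9 = 2).
Advancing 2 steps from a: a → h → d.

d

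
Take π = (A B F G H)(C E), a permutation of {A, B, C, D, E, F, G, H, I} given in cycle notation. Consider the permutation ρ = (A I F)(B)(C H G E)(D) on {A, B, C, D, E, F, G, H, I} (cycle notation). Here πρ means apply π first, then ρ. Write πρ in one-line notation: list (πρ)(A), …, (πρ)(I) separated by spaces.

(πρ)(x) = ρ(π(x)). Computing each image: ρ(π(A)) = ρ(B) = B, ρ(π(B)) = ρ(F) = A, ρ(π(C)) = ρ(E) = C, ρ(π(D)) = ρ(D) = D, ρ(π(E)) = ρ(C) = H, ρ(π(F)) = ρ(G) = E, ρ(π(G)) = ρ(H) = G, ρ(π(H)) = ρ(A) = I, ρ(π(I)) = ρ(I) = F.
Hence πρ = [B A C D H E G I F].

B A C D H E G I F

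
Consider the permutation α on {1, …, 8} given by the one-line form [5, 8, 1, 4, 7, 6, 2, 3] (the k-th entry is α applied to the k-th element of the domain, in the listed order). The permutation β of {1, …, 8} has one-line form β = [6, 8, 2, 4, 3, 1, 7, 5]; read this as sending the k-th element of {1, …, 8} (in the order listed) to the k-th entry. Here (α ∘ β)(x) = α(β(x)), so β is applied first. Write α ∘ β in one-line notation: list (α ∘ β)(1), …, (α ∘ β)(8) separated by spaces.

(α ∘ β)(x) = α(β(x)). Computing each image: α(β(1)) = α(6) = 6, α(β(2)) = α(8) = 3, α(β(3)) = α(2) = 8, α(β(4)) = α(4) = 4, α(β(5)) = α(3) = 1, α(β(6)) = α(1) = 5, α(β(7)) = α(7) = 2, α(β(8)) = α(5) = 7.
Hence α ∘ β = [6 3 8 4 1 5 2 7].

6 3 8 4 1 5 2 7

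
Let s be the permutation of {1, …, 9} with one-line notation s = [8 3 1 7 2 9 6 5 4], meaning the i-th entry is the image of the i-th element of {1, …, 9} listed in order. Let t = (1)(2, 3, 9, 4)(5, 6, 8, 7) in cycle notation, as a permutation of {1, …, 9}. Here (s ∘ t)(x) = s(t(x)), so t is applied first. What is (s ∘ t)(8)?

6

t(8) = 7, then s(7) = 6; composing gives (s ∘ t)(8) = 6.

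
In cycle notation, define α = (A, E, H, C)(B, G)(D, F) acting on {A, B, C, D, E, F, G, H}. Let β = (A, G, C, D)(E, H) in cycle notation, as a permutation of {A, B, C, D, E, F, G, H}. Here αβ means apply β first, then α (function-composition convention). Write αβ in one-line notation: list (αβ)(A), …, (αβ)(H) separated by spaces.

For each element, apply β then α: A → G → B; B → B → G; C → D → F; D → A → E; E → H → C; F → F → D; G → C → A; H → E → H.
So αβ in one-line form is B G F E C D A H.

B G F E C D A H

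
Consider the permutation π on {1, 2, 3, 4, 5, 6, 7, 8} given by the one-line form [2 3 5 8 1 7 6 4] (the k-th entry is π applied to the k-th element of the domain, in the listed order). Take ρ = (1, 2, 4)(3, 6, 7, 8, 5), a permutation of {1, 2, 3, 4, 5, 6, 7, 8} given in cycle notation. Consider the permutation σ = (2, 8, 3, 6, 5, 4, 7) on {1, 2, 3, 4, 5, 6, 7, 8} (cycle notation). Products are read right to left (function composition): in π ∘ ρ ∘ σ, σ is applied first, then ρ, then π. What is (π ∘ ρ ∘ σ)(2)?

Chase 2: σ(2) = 8; ρ(8) = 5; π(5) = 1. Hence (π ∘ ρ ∘ σ)(2) = 1.

1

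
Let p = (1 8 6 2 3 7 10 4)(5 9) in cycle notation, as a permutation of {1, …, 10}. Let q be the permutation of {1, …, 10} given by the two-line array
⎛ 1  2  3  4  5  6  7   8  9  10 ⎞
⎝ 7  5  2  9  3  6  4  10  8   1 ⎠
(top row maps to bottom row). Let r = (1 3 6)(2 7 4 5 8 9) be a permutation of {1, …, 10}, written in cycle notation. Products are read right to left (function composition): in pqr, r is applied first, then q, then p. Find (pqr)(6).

Chase 6: r(6) = 1; q(1) = 7; p(7) = 10. Hence (pqr)(6) = 10.

10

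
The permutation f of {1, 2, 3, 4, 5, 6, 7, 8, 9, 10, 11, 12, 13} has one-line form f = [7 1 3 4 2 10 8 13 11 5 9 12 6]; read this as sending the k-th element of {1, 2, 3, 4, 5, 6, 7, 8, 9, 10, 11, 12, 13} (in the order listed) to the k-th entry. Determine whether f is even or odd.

In disjoint-cycle form the cycle lengths are 8, 2, 1, 1, 1.
A cycle of length ℓ contributes ℓ−1 transpositions, so f is a product of 7 + 1 = 8 transpositions — even.

even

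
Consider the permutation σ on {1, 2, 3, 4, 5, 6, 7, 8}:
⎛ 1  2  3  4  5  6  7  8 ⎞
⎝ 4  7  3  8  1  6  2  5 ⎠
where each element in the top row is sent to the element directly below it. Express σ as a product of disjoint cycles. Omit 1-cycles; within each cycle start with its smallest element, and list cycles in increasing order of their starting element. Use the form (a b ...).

From 1: 1 → 4 → 8 → 5 → 1, closing the cycle (1 4 8 5).
Continuing from each remaining unvisited element yields (1 4 8 5)(2 7).

(1 4 8 5)(2 7)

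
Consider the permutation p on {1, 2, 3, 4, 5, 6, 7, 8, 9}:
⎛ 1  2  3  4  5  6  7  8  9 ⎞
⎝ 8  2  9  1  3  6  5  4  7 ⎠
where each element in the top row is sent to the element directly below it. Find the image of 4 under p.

1

The entry below 4 in the array is 1, so p(4) = 1.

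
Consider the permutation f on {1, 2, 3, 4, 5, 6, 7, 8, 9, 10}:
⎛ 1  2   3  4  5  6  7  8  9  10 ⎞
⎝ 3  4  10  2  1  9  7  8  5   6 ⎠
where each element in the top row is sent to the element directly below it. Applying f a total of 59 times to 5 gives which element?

Tracing 5 → 1 → … returns to 5 after 6 steps, so 5 lies in a 6-cycle (1, 3, 10, 6, 9, 5).
Powers repeat with period 6 on this cycle, and 59 mod 6 = 5, so f^59(5) = f^5(5).
Stepping 5 places around the cycle: 5 → 1 → 3 → 10 → 6 → 9.

9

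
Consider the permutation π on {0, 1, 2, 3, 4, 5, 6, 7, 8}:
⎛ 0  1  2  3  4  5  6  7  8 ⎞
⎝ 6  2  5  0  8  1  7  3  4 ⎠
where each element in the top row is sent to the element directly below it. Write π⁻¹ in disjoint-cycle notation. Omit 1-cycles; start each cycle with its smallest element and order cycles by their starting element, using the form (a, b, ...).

(0, 3, 7, 6)(1, 5, 2)(4, 8)

The cycle decomposition of π is (0, 6, 7, 3)(1, 2, 5)(4, 8).
The inverse reverses every cycle; in canonical form, π⁻¹ = (0, 3, 7, 6)(1, 5, 2)(4, 8).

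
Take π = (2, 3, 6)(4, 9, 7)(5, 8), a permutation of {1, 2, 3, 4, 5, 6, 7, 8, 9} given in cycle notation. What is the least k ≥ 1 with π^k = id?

6

The disjoint cycles have lengths 3, 3, 2, 1.
The order is lcm(3, 3, 2) = 6.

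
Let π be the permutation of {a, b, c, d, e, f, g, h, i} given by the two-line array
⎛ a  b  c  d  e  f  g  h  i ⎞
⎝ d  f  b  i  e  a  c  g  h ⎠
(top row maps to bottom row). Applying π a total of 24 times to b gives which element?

b

Tracing b → f → … returns to b after 8 steps, so b lies in an 8-cycle (a d i h g c b f).
Powers repeat with period 8 on this cycle, and 24 mod 8 = 0, so π^24(b) = π^0(b).
So π^24(b) = b.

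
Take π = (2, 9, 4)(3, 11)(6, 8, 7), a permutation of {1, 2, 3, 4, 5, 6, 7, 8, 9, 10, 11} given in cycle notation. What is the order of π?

6

The cycle type of π is (3, 3, 2, 1, 1, 1).
The order is lcm(3, 3, 2) = 6.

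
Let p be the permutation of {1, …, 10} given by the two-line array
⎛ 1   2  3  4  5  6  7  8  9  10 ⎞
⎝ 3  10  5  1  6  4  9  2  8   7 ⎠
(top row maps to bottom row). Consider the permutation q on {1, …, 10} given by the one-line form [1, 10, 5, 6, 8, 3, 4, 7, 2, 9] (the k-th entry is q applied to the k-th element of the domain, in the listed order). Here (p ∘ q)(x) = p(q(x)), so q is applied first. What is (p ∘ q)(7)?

1

(p ∘ q)(7) = p(q(7)). q(7) = 4, then p(4) = 1. So (p ∘ q)(7) = 1.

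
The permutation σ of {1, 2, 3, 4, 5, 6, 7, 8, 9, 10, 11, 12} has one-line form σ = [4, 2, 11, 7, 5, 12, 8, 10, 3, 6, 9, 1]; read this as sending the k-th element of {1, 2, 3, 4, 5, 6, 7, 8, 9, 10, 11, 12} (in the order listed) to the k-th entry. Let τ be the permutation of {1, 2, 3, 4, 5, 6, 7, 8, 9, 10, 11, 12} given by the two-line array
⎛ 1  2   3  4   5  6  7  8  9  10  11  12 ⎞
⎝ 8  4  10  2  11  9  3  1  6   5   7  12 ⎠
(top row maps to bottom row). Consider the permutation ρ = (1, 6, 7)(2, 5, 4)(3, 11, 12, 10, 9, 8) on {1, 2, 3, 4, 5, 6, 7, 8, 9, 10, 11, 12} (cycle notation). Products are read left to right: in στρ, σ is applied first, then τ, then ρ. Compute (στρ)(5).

Apply the permutations in order: σ(5) = 5, then τ(5) = 11, then ρ(11) = 12. So (στρ)(5) = 12.

12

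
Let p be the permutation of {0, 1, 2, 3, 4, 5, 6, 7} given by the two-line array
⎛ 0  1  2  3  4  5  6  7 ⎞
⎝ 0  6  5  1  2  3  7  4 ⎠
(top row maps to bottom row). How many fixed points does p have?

The fixed points (elements with p(x) = x) are {0}, so there is 1.

1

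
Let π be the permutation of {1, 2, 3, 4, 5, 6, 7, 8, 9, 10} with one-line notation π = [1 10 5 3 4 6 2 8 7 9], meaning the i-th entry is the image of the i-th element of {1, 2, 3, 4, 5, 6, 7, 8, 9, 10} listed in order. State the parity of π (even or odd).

odd

In disjoint-cycle form the cycle lengths are 4, 3, 1, 1, 1.
A cycle of length ℓ contributes ℓ−1 transpositions, so π is a product of 3 + 2 = 5 transpositions — odd.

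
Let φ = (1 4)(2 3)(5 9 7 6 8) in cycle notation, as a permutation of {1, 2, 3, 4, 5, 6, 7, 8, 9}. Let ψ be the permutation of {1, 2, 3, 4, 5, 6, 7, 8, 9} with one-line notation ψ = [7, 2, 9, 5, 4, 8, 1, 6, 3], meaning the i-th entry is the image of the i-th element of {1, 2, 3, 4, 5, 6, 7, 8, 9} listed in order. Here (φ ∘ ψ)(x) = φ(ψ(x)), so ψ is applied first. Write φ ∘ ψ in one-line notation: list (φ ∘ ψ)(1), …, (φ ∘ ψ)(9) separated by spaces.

For each element, apply ψ then φ: 1 → 7 → 6; 2 → 2 → 3; 3 → 9 → 7; 4 → 5 → 9; 5 → 4 → 1; 6 → 8 → 5; 7 → 1 → 4; 8 → 6 → 8; 9 → 3 → 2.
So φ ∘ ψ in one-line form is 6 3 7 9 1 5 4 8 2.

6 3 7 9 1 5 4 8 2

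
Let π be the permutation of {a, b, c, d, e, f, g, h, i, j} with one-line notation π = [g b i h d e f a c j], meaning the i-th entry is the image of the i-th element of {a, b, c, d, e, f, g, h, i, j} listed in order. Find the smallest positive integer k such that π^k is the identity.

6

Writing π as disjoint cycles, the cycle lengths are 6, 2, 1, 1.
Since disjoint cycles commute, ord(π) = lcm(6, 2) = 6.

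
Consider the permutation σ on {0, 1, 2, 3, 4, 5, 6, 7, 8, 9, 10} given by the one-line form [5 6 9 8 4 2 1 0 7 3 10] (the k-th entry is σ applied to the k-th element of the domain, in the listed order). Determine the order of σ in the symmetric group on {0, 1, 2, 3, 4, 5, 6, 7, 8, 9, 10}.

Decomposing into disjoint cycles gives cycle lengths 7, 2, 1, 1.
The order is lcm(7, 2) = 14.

14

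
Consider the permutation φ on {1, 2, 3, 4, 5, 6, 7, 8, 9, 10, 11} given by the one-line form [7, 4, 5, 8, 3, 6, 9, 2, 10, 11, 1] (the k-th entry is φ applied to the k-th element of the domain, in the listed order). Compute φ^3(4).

4

Tracing 4 → 8 → … returns to 4 after 3 steps, so 4 lies in a 3-cycle (2, 4, 8).
Powers repeat with period 3 on this cycle, and 3 mod 3 = 0, so φ^3(4) = φ^0(4).
So φ^3(4) = 4.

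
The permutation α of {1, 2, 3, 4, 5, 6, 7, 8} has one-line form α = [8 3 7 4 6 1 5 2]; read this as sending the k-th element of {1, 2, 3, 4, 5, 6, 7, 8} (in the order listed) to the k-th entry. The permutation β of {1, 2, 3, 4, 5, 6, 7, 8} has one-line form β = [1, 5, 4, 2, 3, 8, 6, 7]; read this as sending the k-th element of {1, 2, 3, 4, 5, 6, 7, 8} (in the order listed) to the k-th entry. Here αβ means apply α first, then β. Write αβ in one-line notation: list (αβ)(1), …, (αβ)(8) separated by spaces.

(αβ)(x) = β(α(x)). Computing each image: β(α(1)) = β(8) = 7, β(α(2)) = β(3) = 4, β(α(3)) = β(7) = 6, β(α(4)) = β(4) = 2, β(α(5)) = β(6) = 8, β(α(6)) = β(1) = 1, β(α(7)) = β(5) = 3, β(α(8)) = β(2) = 5.
Hence αβ = [7 4 6 2 8 1 3 5].

7 4 6 2 8 1 3 5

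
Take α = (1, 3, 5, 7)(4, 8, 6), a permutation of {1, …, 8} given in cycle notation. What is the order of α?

12

The disjoint cycles have lengths 4, 3, 1.
Since disjoint cycles commute, ord(α) = lcm(4, 3) = 12.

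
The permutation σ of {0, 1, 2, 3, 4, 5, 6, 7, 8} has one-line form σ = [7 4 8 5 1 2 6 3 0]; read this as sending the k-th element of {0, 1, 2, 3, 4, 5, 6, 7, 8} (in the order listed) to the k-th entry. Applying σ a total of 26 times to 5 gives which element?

8

Tracing 5 → 2 → … returns to 5 after 6 steps, so 5 lies in a 6-cycle (0 7 3 5 2 8).
On a 6-cycle, σ^6 is the identity, so σ^26 = σ^2 there (26 ≡ 2 mod 6).
Advancing 2 steps from 5: 5 → 2 → 8.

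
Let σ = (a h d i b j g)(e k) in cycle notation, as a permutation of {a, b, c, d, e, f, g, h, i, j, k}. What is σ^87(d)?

d lies in the 7-cycle (a h d i b j g).
Powers repeat with period 7 on this cycle, and 87 mod 7 = 3, so σ^87(d) = σ^3(d).
Stepping 3 places around the cycle: d → i → b → j.

j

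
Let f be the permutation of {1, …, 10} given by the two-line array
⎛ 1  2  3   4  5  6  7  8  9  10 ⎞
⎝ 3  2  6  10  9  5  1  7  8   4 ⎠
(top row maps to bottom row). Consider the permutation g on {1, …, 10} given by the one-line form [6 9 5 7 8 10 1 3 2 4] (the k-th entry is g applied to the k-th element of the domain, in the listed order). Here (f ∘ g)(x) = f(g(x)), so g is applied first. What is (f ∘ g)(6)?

4

g(6) = 10, then f(10) = 4; composing gives (f ∘ g)(6) = 4.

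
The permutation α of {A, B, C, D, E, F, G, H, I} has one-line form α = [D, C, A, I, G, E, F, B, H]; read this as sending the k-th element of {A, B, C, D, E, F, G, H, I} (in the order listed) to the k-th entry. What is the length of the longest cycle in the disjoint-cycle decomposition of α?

6

Decomposing into disjoint cycles gives (A D I H B C)(E G F); the longest has length 6.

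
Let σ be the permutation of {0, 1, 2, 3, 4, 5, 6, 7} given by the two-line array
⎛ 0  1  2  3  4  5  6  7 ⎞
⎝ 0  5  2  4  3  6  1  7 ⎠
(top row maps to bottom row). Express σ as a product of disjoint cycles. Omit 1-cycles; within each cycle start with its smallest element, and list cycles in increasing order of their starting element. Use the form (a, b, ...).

Iterating σ from 1 gives 1 → 5 → 6 → 1; that is the 3-cycle (1, 5, 6).
Repeating from the next unused element and collecting all non-trivial cycles gives (1, 5, 6)(3, 4).

(1, 5, 6)(3, 4)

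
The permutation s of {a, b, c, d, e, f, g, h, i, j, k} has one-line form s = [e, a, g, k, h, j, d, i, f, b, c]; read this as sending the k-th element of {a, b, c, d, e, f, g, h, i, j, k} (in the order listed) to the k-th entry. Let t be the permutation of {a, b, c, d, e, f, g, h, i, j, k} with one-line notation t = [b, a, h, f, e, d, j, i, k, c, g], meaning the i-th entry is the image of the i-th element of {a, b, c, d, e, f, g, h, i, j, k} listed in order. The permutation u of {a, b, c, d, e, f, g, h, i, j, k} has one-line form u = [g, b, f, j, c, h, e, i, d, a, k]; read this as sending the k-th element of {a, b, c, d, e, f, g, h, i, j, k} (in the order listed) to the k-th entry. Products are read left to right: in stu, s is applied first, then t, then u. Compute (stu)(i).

Apply the permutations in order: s(i) = f, then t(f) = d, then u(d) = j. So (stu)(i) = j.

j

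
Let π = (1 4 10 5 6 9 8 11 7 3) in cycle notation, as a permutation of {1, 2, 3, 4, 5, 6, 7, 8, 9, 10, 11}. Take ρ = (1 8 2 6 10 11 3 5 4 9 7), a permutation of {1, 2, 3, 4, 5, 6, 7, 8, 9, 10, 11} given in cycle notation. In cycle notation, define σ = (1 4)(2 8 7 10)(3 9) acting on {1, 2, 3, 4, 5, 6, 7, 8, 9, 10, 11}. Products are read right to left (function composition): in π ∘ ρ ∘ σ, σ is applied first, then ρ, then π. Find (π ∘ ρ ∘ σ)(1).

8

(π ∘ ρ ∘ σ)(1) = π(ρ(σ(1))). σ(1) = 4, then ρ(4) = 9, then π(9) = 8, so the result is 8.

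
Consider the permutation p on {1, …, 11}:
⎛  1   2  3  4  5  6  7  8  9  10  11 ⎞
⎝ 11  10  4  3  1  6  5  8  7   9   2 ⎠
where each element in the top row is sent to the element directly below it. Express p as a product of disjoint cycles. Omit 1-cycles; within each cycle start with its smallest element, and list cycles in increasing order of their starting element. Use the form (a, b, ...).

(1, 11, 2, 10, 9, 7, 5)(3, 4)

Iterating p from 1 gives 1 → 11 → 2 → 10 → 9 → 7 → 5 → 1; that is the 7-cycle (1, 11, 2, 10, 9, 7, 5).
Continuing from each remaining unvisited element yields (1, 11, 2, 10, 9, 7, 5)(3, 4).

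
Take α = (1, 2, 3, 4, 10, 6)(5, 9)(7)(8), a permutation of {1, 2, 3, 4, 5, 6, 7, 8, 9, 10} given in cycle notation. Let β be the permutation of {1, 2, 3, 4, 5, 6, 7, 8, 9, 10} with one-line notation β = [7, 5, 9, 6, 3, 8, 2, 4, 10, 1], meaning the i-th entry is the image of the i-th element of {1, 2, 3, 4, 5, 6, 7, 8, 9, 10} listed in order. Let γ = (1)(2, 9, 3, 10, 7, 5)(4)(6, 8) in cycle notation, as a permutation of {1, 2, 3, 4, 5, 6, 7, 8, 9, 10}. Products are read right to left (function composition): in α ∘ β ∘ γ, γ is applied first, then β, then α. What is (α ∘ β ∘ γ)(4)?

1

Chase 4: γ(4) = 4; β(4) = 6; α(6) = 1. Hence (α ∘ β ∘ γ)(4) = 1.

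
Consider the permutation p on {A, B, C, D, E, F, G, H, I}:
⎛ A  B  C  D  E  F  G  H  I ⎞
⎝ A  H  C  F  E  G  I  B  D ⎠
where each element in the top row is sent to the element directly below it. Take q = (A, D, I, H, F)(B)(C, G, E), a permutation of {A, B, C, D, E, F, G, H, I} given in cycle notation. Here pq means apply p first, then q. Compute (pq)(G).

(pq)(G) = q(p(G)). p(G) = I, then q(I) = H. So (pq)(G) = H.

H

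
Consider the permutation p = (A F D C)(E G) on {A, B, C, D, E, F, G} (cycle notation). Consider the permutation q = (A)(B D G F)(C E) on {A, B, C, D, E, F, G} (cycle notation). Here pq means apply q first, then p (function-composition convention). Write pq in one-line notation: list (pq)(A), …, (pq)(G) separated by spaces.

(pq)(x) = p(q(x)). Computing each image: p(q(A)) = p(A) = F, p(q(B)) = p(D) = C, p(q(C)) = p(E) = G, p(q(D)) = p(G) = E, p(q(E)) = p(C) = A, p(q(F)) = p(B) = B, p(q(G)) = p(F) = D.
Hence pq = [F C G E A B D].

F C G E A B D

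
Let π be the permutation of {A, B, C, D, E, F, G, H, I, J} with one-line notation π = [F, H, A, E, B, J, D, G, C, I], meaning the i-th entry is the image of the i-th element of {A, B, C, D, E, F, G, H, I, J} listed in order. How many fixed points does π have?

No element satisfies π(x) = x, so there are 0 fixed points.

0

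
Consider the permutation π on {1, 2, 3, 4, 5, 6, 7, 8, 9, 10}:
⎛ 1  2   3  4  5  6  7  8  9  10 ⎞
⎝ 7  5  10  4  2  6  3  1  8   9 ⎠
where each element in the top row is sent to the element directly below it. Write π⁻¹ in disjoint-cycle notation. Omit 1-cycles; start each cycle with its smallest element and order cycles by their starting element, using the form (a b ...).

The cycle decomposition of π is (1 7 3 10 9 8)(2 5).
Reversing each cycle (and rotating so the smallest element leads) gives π⁻¹ = (1 8 9 10 3 7)(2 5).

(1 8 9 10 3 7)(2 5)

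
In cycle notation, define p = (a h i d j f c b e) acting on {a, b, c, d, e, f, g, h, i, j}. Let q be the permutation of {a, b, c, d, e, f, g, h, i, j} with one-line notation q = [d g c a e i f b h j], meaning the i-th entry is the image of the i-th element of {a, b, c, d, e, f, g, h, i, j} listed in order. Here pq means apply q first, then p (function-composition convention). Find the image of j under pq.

f

q(j) = j, then p(j) = f; composing gives (pq)(j) = f.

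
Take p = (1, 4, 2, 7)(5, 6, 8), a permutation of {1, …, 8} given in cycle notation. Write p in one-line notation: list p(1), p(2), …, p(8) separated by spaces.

Reading each image from the cycles: 1↦4, 2↦7, 3↦3, 4↦2, 5↦6, 6↦8, 7↦1, 8↦5.
Listing these in domain order gives 4 7 3 2 6 8 1 5.

4 7 3 2 6 8 1 5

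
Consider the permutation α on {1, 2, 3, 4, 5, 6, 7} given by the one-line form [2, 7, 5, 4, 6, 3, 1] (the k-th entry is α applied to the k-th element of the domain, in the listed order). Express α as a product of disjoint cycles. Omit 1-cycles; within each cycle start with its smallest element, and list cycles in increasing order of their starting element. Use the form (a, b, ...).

(1, 2, 7)(3, 5, 6)

Start at 1 and follow images: 1 → 2 → 7 → 1, giving the cycle (1, 2, 7).
Repeating from the next unused element and collecting all non-trivial cycles gives (1, 2, 7)(3, 5, 6).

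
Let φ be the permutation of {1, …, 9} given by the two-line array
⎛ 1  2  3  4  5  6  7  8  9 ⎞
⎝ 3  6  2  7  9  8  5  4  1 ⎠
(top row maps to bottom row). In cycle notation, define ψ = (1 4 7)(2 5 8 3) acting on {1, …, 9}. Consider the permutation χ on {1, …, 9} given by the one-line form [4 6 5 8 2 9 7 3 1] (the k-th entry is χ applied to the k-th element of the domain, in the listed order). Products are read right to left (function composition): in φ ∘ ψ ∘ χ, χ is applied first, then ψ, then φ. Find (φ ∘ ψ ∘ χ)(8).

6

Apply the permutations in order: χ(8) = 3, then ψ(3) = 2, then φ(2) = 6. So (φ ∘ ψ ∘ χ)(8) = 6.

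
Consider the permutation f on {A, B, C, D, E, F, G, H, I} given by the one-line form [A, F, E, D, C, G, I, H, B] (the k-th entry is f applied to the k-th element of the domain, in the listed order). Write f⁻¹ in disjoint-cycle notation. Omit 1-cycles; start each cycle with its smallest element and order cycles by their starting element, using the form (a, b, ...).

First write f in disjoint cycles: (B, F, G, I)(C, E).
The inverse reverses every cycle; in canonical form, f⁻¹ = (B, I, G, F)(C, E).

(B, I, G, F)(C, E)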